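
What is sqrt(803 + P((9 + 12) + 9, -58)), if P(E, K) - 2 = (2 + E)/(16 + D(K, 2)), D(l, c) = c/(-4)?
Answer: sqrt(775589)/31 ≈ 28.409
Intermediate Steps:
D(l, c) = -c/4 (D(l, c) = c*(-1/4) = -c/4)
P(E, K) = 66/31 + 2*E/31 (P(E, K) = 2 + (2 + E)/(16 - 1/4*2) = 2 + (2 + E)/(16 - 1/2) = 2 + (2 + E)/(31/2) = 2 + (2 + E)*(2/31) = 2 + (4/31 + 2*E/31) = 66/31 + 2*E/31)
sqrt(803 + P((9 + 12) + 9, -58)) = sqrt(803 + (66/31 + 2*((9 + 12) + 9)/31)) = sqrt(803 + (66/31 + 2*(21 + 9)/31)) = sqrt(803 + (66/31 + (2/31)*30)) = sqrt(803 + (66/31 + 60/31)) = sqrt(803 + 126/31) = sqrt(25019/31) = sqrt(775589)/31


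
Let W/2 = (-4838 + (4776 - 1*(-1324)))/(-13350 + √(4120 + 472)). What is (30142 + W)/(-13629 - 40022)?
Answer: -1342952621884/2390392245527 + 2524*√287/2390392245527 ≈ -0.56181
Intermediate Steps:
W = 2524/(-13350 + 4*√287) (W = 2*((-4838 + (4776 - 1*(-1324)))/(-13350 + √(4120 + 472))) = 2*((-4838 + (4776 + 1324))/(-13350 + √4592)) = 2*((-4838 + 6100)/(-13350 + 4*√287)) = 2*(1262/(-13350 + 4*√287)) = 2524/(-13350 + 4*√287) ≈ -0.19003)
(30142 + W)/(-13629 - 40022) = (30142 + (-8423850/44554477 - 2524*√287/44554477))/(-13629 - 40022) = (1342952621884/44554477 - 2524*√287/44554477)/(-53651) = (1342952621884/44554477 - 2524*√287/44554477)*(-1/53651) = -1342952621884/2390392245527 + 2524*√287/2390392245527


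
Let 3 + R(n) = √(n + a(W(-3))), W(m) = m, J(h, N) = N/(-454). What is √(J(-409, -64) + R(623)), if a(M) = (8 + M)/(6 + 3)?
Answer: √(-1325907 + 309174*√1403)/681 ≈ 4.7023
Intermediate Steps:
J(h, N) = -N/454 (J(h, N) = N*(-1/454) = -N/454)
a(M) = 8/9 + M/9 (a(M) = (8 + M)/9 = (8 + M)*(⅑) = 8/9 + M/9)
R(n) = -3 + √(5/9 + n) (R(n) = -3 + √(n + (8/9 + (⅑)*(-3))) = -3 + √(n + (8/9 - ⅓)) = -3 + √(n + 5/9) = -3 + √(5/9 + n))
√(J(-409, -64) + R(623)) = √(-1/454*(-64) + (-3 + √(5 + 9*623)/3)) = √(32/227 + (-3 + √(5 + 5607)/3)) = √(32/227 + (-3 + √5612/3)) = √(32/227 + (-3 + (2*√1403)/3)) = √(32/227 + (-3 + 2*√1403/3)) = √(-649/227 + 2*√1403/3)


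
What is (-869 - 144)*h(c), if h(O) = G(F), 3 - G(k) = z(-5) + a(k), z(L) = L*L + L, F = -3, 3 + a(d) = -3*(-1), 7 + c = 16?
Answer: 17221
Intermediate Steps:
c = 9 (c = -7 + 16 = 9)
a(d) = 0 (a(d) = -3 - 3*(-1) = -3 + 3 = 0)
z(L) = L + L² (z(L) = L² + L = L + L²)
G(k) = -17 (G(k) = 3 - (-5*(1 - 5) + 0) = 3 - (-5*(-4) + 0) = 3 - (20 + 0) = 3 - 1*20 = 3 - 20 = -17)
h(O) = -17
(-869 - 144)*h(c) = (-869 - 144)*(-17) = -1013*(-17) = 17221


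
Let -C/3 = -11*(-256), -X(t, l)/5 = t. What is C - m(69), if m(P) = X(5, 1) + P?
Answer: -8492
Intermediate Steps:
X(t, l) = -5*t
m(P) = -25 + P (m(P) = -5*5 + P = -25 + P)
C = -8448 (C = -(-33)*(-256) = -3*2816 = -8448)
C - m(69) = -8448 - (-25 + 69) = -8448 - 1*44 = -8448 - 44 = -8492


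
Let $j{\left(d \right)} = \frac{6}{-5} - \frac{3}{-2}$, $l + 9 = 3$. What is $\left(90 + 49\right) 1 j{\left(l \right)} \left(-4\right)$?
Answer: $- \frac{834}{5} \approx -166.8$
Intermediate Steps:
$l = -6$ ($l = -9 + 3 = -6$)
$j{\left(d \right)} = \frac{3}{10}$ ($j{\left(d \right)} = 6 \left(- \frac{1}{5}\right) - - \frac{3}{2} = - \frac{6}{5} + \frac{3}{2} = \frac{3}{10}$)
$\left(90 + 49\right) 1 j{\left(l \right)} \left(-4\right) = \left(90 + 49\right) 1 \cdot \frac{3}{10} \left(-4\right) = 139 \cdot \frac{3}{10} \left(-4\right) = 139 \left(- \frac{6}{5}\right) = - \frac{834}{5}$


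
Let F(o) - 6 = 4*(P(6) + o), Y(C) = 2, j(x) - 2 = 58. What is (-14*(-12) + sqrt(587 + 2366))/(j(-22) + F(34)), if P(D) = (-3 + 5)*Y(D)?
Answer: 84/109 + sqrt(2953)/218 ≈ 1.0199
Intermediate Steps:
j(x) = 60 (j(x) = 2 + 58 = 60)
P(D) = 4 (P(D) = (-3 + 5)*2 = 2*2 = 4)
F(o) = 22 + 4*o (F(o) = 6 + 4*(4 + o) = 6 + (16 + 4*o) = 22 + 4*o)
(-14*(-12) + sqrt(587 + 2366))/(j(-22) + F(34)) = (-14*(-12) + sqrt(587 + 2366))/(60 + (22 + 4*34)) = (168 + sqrt(2953))/(60 + (22 + 136)) = (168 + sqrt(2953))/(60 + 158) = (168 + sqrt(2953))/218 = (168 + sqrt(2953))*(1/218) = 84/109 + sqrt(2953)/218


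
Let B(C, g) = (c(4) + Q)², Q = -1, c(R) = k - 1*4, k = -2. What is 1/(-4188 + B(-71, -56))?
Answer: -1/4139 ≈ -0.00024160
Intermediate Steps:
c(R) = -6 (c(R) = -2 - 1*4 = -2 - 4 = -6)
B(C, g) = 49 (B(C, g) = (-6 - 1)² = (-7)² = 49)
1/(-4188 + B(-71, -56)) = 1/(-4188 + 49) = 1/(-4139) = -1/4139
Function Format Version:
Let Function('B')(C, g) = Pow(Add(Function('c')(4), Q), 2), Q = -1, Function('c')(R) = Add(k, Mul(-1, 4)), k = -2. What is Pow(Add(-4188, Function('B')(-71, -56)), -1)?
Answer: Rational(-1, 4139) ≈ -0.00024160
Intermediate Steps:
Function('c')(R) = -6 (Function('c')(R) = Add(-2, Mul(-1, 4)) = Add(-2, -4) = -6)
Function('B')(C, g) = 49 (Function('B')(C, g) = Pow(Add(-6, -1), 2) = Pow(-7, 2) = 49)
Pow(Add(-4188, Function('B')(-71, -56)), -1) = Pow(Add(-4188, 49), -1) = Pow(-4139, -1) = Rational(-1, 4139)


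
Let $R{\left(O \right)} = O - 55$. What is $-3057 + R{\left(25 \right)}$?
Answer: $-3087$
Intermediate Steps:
$R{\left(O \right)} = -55 + O$
$-3057 + R{\left(25 \right)} = -3057 + \left(-55 + 25\right) = -3057 - 30 = -3087$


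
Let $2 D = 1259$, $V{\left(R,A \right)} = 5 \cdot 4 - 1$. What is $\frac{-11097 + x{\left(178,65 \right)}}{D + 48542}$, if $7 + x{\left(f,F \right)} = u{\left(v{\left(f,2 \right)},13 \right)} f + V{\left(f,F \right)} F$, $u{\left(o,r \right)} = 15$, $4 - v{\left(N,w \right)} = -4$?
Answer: $- \frac{14398}{98343} \approx -0.14641$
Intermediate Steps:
$v{\left(N,w \right)} = 8$ ($v{\left(N,w \right)} = 4 - -4 = 4 + 4 = 8$)
$V{\left(R,A \right)} = 19$ ($V{\left(R,A \right)} = 20 - 1 = 19$)
$D = \frac{1259}{2}$ ($D = \frac{1}{2} \cdot 1259 = \frac{1259}{2} \approx 629.5$)
$x{\left(f,F \right)} = -7 + 15 f + 19 F$ ($x{\left(f,F \right)} = -7 + \left(15 f + 19 F\right) = -7 + 15 f + 19 F$)
$\frac{-11097 + x{\left(178,65 \right)}}{D + 48542} = \frac{-11097 + \left(-7 + 15 \cdot 178 + 19 \cdot 65\right)}{\frac{1259}{2} + 48542} = \frac{-11097 + \left(-7 + 2670 + 1235\right)}{\frac{98343}{2}} = \left(-11097 + 3898\right) \frac{2}{98343} = \left(-7199\right) \frac{2}{98343} = - \frac{14398}{98343}$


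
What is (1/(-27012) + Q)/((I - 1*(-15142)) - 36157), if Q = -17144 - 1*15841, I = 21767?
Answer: -890990821/20313024 ≈ -43.863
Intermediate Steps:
Q = -32985 (Q = -17144 - 15841 = -32985)
(1/(-27012) + Q)/((I - 1*(-15142)) - 36157) = (1/(-27012) - 32985)/((21767 - 1*(-15142)) - 36157) = (-1/27012 - 32985)/((21767 + 15142) - 36157) = -890990821/(27012*(36909 - 36157)) = -890990821/27012/752 = -890990821/27012*1/752 = -890990821/20313024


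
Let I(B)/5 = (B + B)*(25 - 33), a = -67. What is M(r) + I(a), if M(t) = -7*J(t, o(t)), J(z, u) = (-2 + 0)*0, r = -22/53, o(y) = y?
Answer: 5360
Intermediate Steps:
r = -22/53 (r = -22*1/53 = -22/53 ≈ -0.41509)
J(z, u) = 0 (J(z, u) = -2*0 = 0)
M(t) = 0 (M(t) = -7*0 = 0)
I(B) = -80*B (I(B) = 5*((B + B)*(25 - 33)) = 5*((2*B)*(-8)) = 5*(-16*B) = -80*B)
M(r) + I(a) = 0 - 80*(-67) = 0 + 5360 = 5360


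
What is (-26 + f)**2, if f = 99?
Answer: 5329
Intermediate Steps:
(-26 + f)**2 = (-26 + 99)**2 = 73**2 = 5329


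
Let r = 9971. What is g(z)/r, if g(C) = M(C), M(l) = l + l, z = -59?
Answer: -2/169 ≈ -0.011834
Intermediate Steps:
M(l) = 2*l
g(C) = 2*C
g(z)/r = (2*(-59))/9971 = -118*1/9971 = -2/169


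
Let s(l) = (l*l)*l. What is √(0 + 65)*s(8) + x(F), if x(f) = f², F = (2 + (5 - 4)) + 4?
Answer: 49 + 512*√65 ≈ 4176.9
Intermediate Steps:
s(l) = l³ (s(l) = l²*l = l³)
F = 7 (F = (2 + 1) + 4 = 3 + 4 = 7)
√(0 + 65)*s(8) + x(F) = √(0 + 65)*8³ + 7² = √65*512 + 49 = 512*√65 + 49 = 49 + 512*√65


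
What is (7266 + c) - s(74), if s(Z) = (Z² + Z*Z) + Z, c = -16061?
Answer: -19821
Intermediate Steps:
s(Z) = Z + 2*Z² (s(Z) = (Z² + Z²) + Z = 2*Z² + Z = Z + 2*Z²)
(7266 + c) - s(74) = (7266 - 16061) - 74*(1 + 2*74) = -8795 - 74*(1 + 148) = -8795 - 74*149 = -8795 - 1*11026 = -8795 - 11026 = -19821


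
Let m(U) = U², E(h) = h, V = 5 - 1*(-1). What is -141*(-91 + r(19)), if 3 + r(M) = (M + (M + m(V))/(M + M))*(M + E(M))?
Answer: -96303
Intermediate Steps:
V = 6 (V = 5 + 1 = 6)
r(M) = -3 + 2*M*(M + (36 + M)/(2*M)) (r(M) = -3 + (M + (M + 6²)/(M + M))*(M + M) = -3 + (M + (M + 36)/((2*M)))*(2*M) = -3 + (M + (36 + M)*(1/(2*M)))*(2*M) = -3 + (M + (36 + M)/(2*M))*(2*M) = -3 + 2*M*(M + (36 + M)/(2*M)))
-141*(-91 + r(19)) = -141*(-91 + (33 + 19 + 2*19²)) = -141*(-91 + (33 + 19 + 2*361)) = -141*(-91 + (33 + 19 + 722)) = -141*(-91 + 774) = -141*683 = -96303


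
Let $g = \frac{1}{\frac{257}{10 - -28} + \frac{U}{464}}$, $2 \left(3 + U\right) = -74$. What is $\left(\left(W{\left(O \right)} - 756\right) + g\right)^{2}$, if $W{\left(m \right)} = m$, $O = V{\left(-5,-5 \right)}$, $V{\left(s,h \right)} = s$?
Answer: $\frac{7835341492224}{13535041} \approx 5.7889 \cdot 10^{5}$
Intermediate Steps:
$U = -40$ ($U = -3 + \frac{1}{2} \left(-74\right) = -3 - 37 = -40$)
$O = -5$
$g = \frac{551}{3679}$ ($g = \frac{1}{\frac{257}{10 - -28} - \frac{40}{464}} = \frac{1}{\frac{257}{10 + 28} - \frac{5}{58}} = \frac{1}{\frac{257}{38} - \frac{5}{58}} = \frac{1}{\frac{3679}{551}} = \frac{551}{3679} \approx 0.14977$)
$\left(\left(W{\left(O \right)} - 756\right) + g\right)^{2} = \left(\left(-5 - 756\right) + \frac{551}{3679}\right)^{2} = \left(-761 + \frac{551}{3679}\right)^{2} = \left(- \frac{2799168}{3679}\right)^{2} = \frac{7835341492224}{13535041}$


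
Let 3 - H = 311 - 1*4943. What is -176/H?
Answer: -176/4635 ≈ -0.037972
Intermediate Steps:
H = 4635 (H = 3 - (311 - 1*4943) = 3 - (311 - 4943) = 3 - 1*(-4632) = 3 + 4632 = 4635)
-176/H = -176/4635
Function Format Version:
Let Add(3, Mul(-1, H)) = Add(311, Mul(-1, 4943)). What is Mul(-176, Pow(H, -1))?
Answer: Rational(-176, 4635) ≈ -0.037972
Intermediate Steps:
H = 4635 (H = Add(3, Mul(-1, Add(311, Mul(-1, 4943)))) = Add(3, Mul(-1, Add(311, -4943))) = Add(3, Mul(-1, -4632)) = Add(3, 4632) = 4635)
Mul(-176, Pow(H, -1)) = Mul(-176, Pow(4635, -1)) = Mul(-176, Rational(1, 4635)) = Rational(-176, 4635)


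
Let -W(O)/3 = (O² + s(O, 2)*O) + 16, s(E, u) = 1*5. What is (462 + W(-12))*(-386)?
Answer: -62532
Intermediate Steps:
s(E, u) = 5
W(O) = -48 - 15*O - 3*O² (W(O) = -3*((O² + 5*O) + 16) = -3*(16 + O² + 5*O) = -48 - 15*O - 3*O²)
(462 + W(-12))*(-386) = (462 + (-48 - 15*(-12) - 3*(-12)²))*(-386) = (462 + (-48 + 180 - 3*144))*(-386) = (462 + (-48 + 180 - 432))*(-386) = (462 - 300)*(-386) = 162*(-386) = -62532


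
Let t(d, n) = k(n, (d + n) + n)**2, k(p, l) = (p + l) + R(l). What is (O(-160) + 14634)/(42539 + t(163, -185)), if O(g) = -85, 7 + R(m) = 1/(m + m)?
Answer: 2493640404/34577759413 ≈ 0.072117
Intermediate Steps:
R(m) = -7 + 1/(2*m) (R(m) = -7 + 1/(m + m) = -7 + 1/(2*m))
k(p, l) = -7 + l + p + 1/(2*l) (k(p, l) = (p + l) + (-7 + 1/(2*l)) = (l + p) + (-7 + 1/(2*l)) = -7 + l + p + 1/(2*l))
t(d, n) = (-7 + d + 1/(2*(d + 2*n)) + 3*n)**2 (t(d, n) = (-7 + ((d + n) + n) + n + 1/(2*((d + n) + n)))**2 = (-7 + (d + 2*n) + n + 1/(2*(d + 2*n)))**2 = (-7 + d + 1/(2*(d + 2*n)) + 3*n)**2)
(O(-160) + 14634)/(42539 + t(163, -185)) = (-85 + 14634)/(42539 + (1 + 2*(163 + 2*(-185))*(-7 + 163 + 3*(-185)))**2/(4*(163 + 2*(-185))**2)) = 14549/(42539 + (1 + 2*(163 - 370)*(-7 + 163 - 555))**2/(4*(163 - 370)**2)) = 14549/(42539 + (1/4)*(1 + 2*(-207)*(-399))**2/(-207)**2) = 14549/(42539 + (1/4)*(1 + 165186)**2*(1/42849)) = 14549/(42539 + (1/4)*165187**2*(1/42849)) = 14549/(42539 + (1/4)*27286744969*(1/42849)) = 14549/(42539 + 27286744969/171396) = 14549/(34577759413/171396) = 14549*(171396/34577759413) = 2493640404/34577759413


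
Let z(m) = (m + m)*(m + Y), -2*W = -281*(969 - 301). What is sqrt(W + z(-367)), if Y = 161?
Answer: sqrt(245058) ≈ 495.03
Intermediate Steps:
W = 93854 (W = -(-281)*(969 - 301)/2 = -(-281)*668/2 = -1/2*(-187708) = 93854)
z(m) = 2*m*(161 + m) (z(m) = (m + m)*(m + 161) = (2*m)*(161 + m) = 2*m*(161 + m))
sqrt(W + z(-367)) = sqrt(93854 + 2*(-367)*(161 - 367)) = sqrt(93854 + 2*(-367)*(-206)) = sqrt(93854 + 151204) = sqrt(245058)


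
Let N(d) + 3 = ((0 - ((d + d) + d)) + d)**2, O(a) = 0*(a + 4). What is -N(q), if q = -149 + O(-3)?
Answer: -88801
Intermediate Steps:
O(a) = 0 (O(a) = 0*(4 + a) = 0)
q = -149 (q = -149 + 0 = -149)
N(d) = -3 + 4*d**2 (N(d) = -3 + ((0 - ((d + d) + d)) + d)**2 = -3 + ((0 - (2*d + d)) + d)**2 = -3 + ((0 - 3*d) + d)**2 = -3 + (-3*d + d)**2 = -3 + (-2*d)**2 = -3 + 4*d**2)
-N(q) = -(-3 + 4*(-149)**2) = -(-3 + 4*22201) = -(-3 + 88804) = -1*88801 = -88801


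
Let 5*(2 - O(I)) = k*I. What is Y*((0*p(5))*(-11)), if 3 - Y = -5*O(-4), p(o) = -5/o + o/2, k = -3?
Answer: 0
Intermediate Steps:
O(I) = 2 + 3*I/5 (O(I) = 2 - (-3)*I/5 = 2 + 3*I/5)
p(o) = o/2 - 5/o (p(o) = -5/o + o*(1/2) = -5/o + o/2 = o/2 - 5/o)
Y = 1 (Y = 3 - (-5)*(2 + (3/5)*(-4)) = 3 - (-5)*(2 - 12/5) = 3 - (-5)*(-2)/5 = 3 - 1*2 = 3 - 2 = 1)
Y*((0*p(5))*(-11)) = 1*((0*((1/2)*5 - 5/5))*(-11)) = 1*((0*(5/2 - 5*1/5))*(-11)) = 1*((0*(5/2 - 1))*(-11)) = 1*((0*(3/2))*(-11)) = 1*(0*(-11)) = 1*0 = 0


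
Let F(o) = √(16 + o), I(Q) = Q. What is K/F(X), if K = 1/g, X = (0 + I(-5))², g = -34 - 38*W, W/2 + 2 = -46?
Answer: √41/148174 ≈ 4.3214e-5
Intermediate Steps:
W = -96 (W = -4 + 2*(-46) = -4 - 92 = -96)
g = 3614 (g = -34 - 38*(-96) = -34 + 3648 = 3614)
X = 25 (X = (0 - 5)² = (-5)² = 25)
K = 1/3614 ≈ 0.00027670
K/F(X) = 1/(3614*(√(16 + 25))) = 1/(3614*(√41)) = (√41/41)/3614 = √41/148174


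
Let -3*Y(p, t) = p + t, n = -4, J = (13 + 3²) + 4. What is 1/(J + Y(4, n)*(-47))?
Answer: 1/26 ≈ 0.038462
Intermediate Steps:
J = 26 (J = (13 + 9) + 4 = 22 + 4 = 26)
Y(p, t) = -p/3 - t/3 (Y(p, t) = -(p + t)/3 = -p/3 - t/3)
1/(J + Y(4, n)*(-47)) = 1/(26 + (-⅓*4 - ⅓*(-4))*(-47)) = 1/(26 + (-4/3 + 4/3)*(-47)) = 1/(26 + 0*(-47)) = 1/(26 + 0) = 1/26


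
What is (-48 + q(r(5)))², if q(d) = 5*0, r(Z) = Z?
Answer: 2304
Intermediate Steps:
q(d) = 0
(-48 + q(r(5)))² = (-48 + 0)² = (-48)² = 2304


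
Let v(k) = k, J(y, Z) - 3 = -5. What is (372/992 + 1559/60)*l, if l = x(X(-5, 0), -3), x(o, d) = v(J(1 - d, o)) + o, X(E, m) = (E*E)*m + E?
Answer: -22141/120 ≈ -184.51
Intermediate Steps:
J(y, Z) = -2 (J(y, Z) = 3 - 5 = -2)
X(E, m) = E + m*E² (X(E, m) = E²*m + E = m*E² + E = E + m*E²)
x(o, d) = -2 + o
l = -7 (l = -2 - 5*(1 - 5*0) = -2 - 5*(1 + 0) = -2 - 5*1 = -2 - 5 = -7)
(372/992 + 1559/60)*l = (372/992 + 1559/60)*(-7) = (372*(1/992) + 1559*(1/60))*(-7) = (3/8 + 1559/60)*(-7) = (3163/120)*(-7) = -22141/120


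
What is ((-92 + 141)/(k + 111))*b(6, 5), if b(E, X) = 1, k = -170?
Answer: -49/59 ≈ -0.83051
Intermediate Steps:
((-92 + 141)/(k + 111))*b(6, 5) = ((-92 + 141)/(-170 + 111))*1 = (49/(-59))*1 = -1/59*49*1 = -49/59*1 = -49/59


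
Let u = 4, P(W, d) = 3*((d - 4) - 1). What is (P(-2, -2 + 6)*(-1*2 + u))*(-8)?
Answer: 48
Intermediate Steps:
P(W, d) = -15 + 3*d (P(W, d) = 3*((-4 + d) - 1) = 3*(-5 + d) = -15 + 3*d)
(P(-2, -2 + 6)*(-1*2 + u))*(-8) = ((-15 + 3*(-2 + 6))*(-1*2 + 4))*(-8) = ((-15 + 3*4)*(-2 + 4))*(-8) = ((-15 + 12)*2)*(-8) = -3*2*(-8) = -6*(-8) = 48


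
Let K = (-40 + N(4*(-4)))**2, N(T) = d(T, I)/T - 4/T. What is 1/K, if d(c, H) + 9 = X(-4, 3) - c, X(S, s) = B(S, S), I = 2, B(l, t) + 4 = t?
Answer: 256/403225 ≈ 0.00063488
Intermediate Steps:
B(l, t) = -4 + t
X(S, s) = -4 + S
d(c, H) = -17 - c (d(c, H) = -9 + ((-4 - 4) - c) = -9 + (-8 - c) = -17 - c)
N(T) = -4/T + (-17 - T)/T (N(T) = (-17 - T)/T - 4/T = -4/T + (-17 - T)/T)
K = 403225/256 (K = (-40 + (-21 - 4*(-4))/((4*(-4))))**2 = (-40 + (-21 - 1*(-16))/(-16))**2 = (-40 - (-21 + 16)/16)**2 = (-40 - 1/16*(-5))**2 = (-40 + 5/16)**2 = (-635/16)**2 = 403225/256 ≈ 1575.1)
1/K = 1/(403225/256) = 256/403225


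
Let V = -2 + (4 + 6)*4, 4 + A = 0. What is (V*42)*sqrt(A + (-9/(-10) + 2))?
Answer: 798*I*sqrt(110)/5 ≈ 1673.9*I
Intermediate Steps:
A = -4 (A = -4 + 0 = -4)
V = 38 (V = -2 + 10*4 = -2 + 40 = 38)
(V*42)*sqrt(A + (-9/(-10) + 2)) = (38*42)*sqrt(-4 + (-9/(-10) + 2)) = 1596*sqrt(-4 + (-9*(-1/10) + 2)) = 1596*sqrt(-4 + (9/10 + 2)) = 1596*sqrt(-4 + 29/10) = 1596*sqrt(-11/10) = 1596*(I*sqrt(110)/10) = 798*I*sqrt(110)/5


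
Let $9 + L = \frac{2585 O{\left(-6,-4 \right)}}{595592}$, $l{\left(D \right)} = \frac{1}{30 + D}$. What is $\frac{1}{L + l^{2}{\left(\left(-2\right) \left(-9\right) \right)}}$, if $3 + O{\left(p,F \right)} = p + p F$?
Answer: $- \frac{171530496}{1532532815} \approx -0.11193$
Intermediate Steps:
$O{\left(p,F \right)} = -3 + p + F p$ ($O{\left(p,F \right)} = -3 + \left(p + p F\right) = -3 + \left(p + F p\right) = -3 + p + F p$)
$L = - \frac{5321553}{595592}$ ($L = -9 + \frac{2585 \left(-3 - 6 - -24\right)}{595592} = -9 + 2585 \left(-3 - 6 + 24\right) \frac{1}{595592} = -9 + 2585 \cdot 15 \cdot \frac{1}{595592} = -9 + 38775 \cdot \frac{1}{595592} = -9 + \frac{38775}{595592} = - \frac{5321553}{595592} \approx -8.9349$)
$\frac{1}{L + l^{2}{\left(\left(-2\right) \left(-9\right) \right)}} = \frac{1}{- \frac{5321553}{595592} + \left(\frac{1}{30 - -18}\right)^{2}} = \frac{1}{- \frac{5321553}{595592} + \left(\frac{1}{30 + 18}\right)^{2}} = \frac{1}{- \frac{5321553}{595592} + \left(\frac{1}{48}\right)^{2}} = \frac{1}{- \frac{5321553}{595592} + \frac{1}{2304}} = \frac{1}{- \frac{1532532815}{171530496}} = - \frac{171530496}{1532532815}$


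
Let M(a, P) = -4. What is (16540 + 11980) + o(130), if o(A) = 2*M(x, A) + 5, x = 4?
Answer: 28517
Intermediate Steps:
o(A) = -3 (o(A) = 2*(-4) + 5 = -8 + 5 = -3)
(16540 + 11980) + o(130) = (16540 + 11980) - 3 = 28520 - 3 = 28517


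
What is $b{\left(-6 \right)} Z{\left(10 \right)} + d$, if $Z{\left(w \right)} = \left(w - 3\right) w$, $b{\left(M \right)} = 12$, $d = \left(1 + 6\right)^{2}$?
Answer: $889$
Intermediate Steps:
$d = 49$ ($d = 7^{2} = 49$)
$Z{\left(w \right)} = w \left(-3 + w\right)$ ($Z{\left(w \right)} = \left(-3 + w\right) w = w \left(-3 + w\right)$)
$b{\left(-6 \right)} Z{\left(10 \right)} + d = 12 \cdot 10 \left(-3 + 10\right) + 49 = 12 \cdot 10 \cdot 7 + 49 = 12 \cdot 70 + 49 = 840 + 49 = 889$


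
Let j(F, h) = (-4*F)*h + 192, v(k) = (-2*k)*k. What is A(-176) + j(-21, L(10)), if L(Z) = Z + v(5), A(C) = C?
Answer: -3344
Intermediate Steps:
v(k) = -2*k²
L(Z) = -50 + Z (L(Z) = Z - 2*5² = Z - 2*25 = Z - 50 = -50 + Z)
j(F, h) = 192 - 4*F*h (j(F, h) = -4*F*h + 192 = 192 - 4*F*h)
A(-176) + j(-21, L(10)) = -176 + (192 - 4*(-21)*(-50 + 10)) = -176 + (192 - 4*(-21)*(-40)) = -176 + (192 - 3360) = -176 - 3168 = -3344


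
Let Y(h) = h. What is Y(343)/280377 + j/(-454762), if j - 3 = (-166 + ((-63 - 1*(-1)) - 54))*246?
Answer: 19605455479/127504805274 ≈ 0.15376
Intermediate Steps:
j = -69369 (j = 3 + (-166 + ((-63 - 1*(-1)) - 54))*246 = 3 + (-166 + ((-63 + 1) - 54))*246 = 3 + (-166 + (-62 - 54))*246 = 3 + (-166 - 116)*246 = 3 - 282*246 = 3 - 69372 = -69369)
Y(343)/280377 + j/(-454762) = 343/280377 - 69369/(-454762) = 343*(1/280377) - 69369*(-1/454762) = 343/280377 + 69369/454762 = 19605455479/127504805274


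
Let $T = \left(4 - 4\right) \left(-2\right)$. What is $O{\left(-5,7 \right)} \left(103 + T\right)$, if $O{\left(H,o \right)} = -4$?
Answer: $-412$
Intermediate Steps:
$T = 0$ ($T = 0 \left(-2\right) = 0$)
$O{\left(-5,7 \right)} \left(103 + T\right) = - 4 \left(103 + 0\right) = \left(-4\right) 103 = -412$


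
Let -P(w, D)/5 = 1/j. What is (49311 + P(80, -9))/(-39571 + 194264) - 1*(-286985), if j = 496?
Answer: 22019731478331/76727728 ≈ 2.8699e+5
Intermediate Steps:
P(w, D) = -5/496
(49311 + P(80, -9))/(-39571 + 194264) - 1*(-286985) = (49311 - 5/496)/(-39571 + 194264) - 1*(-286985) = (24458251/496)/154693 + 286985 = (24458251/496)*(1/154693) + 286985 = 24458251/76727728 + 286985 = 22019731478331/76727728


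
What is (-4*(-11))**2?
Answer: 1936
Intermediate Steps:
(-4*(-11))**2 = 44**2 = 1936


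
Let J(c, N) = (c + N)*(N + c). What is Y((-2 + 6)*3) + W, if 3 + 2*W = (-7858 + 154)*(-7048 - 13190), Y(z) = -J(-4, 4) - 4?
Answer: 155913541/2 ≈ 7.7957e+7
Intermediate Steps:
J(c, N) = (N + c)² (J(c, N) = (N + c)*(N + c) = (N + c)²)
Y(z) = -4 (Y(z) = -(4 - 4)² - 4 = -1*0² - 4 = -1*0 - 4 = 0 - 4 = -4)
W = 155913549/2 (W = -3/2 + ((-7858 + 154)*(-7048 - 13190))/2 = -3/2 + (-7704*(-20238))/2 = -3/2 + (½)*155913552 = -3/2 + 77956776 = 155913549/2 ≈ 7.7957e+7)
Y((-2 + 6)*3) + W = -4 + 155913549/2 = 155913541/2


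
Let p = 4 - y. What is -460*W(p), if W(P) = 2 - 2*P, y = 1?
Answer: 1840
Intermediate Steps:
p = 3 (p = 4 - 1*1 = 4 - 1 = 3)
W(P) = 2 - 2*P
-460*W(p) = -460*(2 - 2*3) = -460*(2 - 6) = -460*(-4) = 1840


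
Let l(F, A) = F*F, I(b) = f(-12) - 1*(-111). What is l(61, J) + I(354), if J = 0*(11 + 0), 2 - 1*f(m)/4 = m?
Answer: 3888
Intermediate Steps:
f(m) = 8 - 4*m
J = 0 (J = 0*11 = 0)
I(b) = 167 (I(b) = (8 - 4*(-12)) - 1*(-111) = (8 + 48) + 111 = 56 + 111 = 167)
l(F, A) = F²
l(61, J) + I(354) = 61² + 167 = 3721 + 167 = 3888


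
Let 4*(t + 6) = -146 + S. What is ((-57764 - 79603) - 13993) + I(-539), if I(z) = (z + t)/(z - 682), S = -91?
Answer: -739239823/4884 ≈ -1.5136e+5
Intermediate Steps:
t = -261/4 (t = -6 + (-146 - 91)/4 = -6 + (¼)*(-237) = -6 - 237/4 = -261/4 ≈ -65.250)
I(z) = (-261/4 + z)/(-682 + z) (I(z) = (z - 261/4)/(z - 682) = (-261/4 + z)/(-682 + z))
((-57764 - 79603) - 13993) + I(-539) = ((-57764 - 79603) - 13993) + (-261/4 - 539)/(-682 - 539) = (-137367 - 13993) - 2417/4/(-1221) = -151360 - 1/1221*(-2417/4) = -151360 + 2417/4884 = -739239823/4884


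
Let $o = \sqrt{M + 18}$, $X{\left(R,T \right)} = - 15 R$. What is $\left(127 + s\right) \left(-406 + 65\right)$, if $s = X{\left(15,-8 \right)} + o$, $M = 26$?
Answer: $33418 - 682 \sqrt{11} \approx 31156.0$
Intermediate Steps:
$o = 2 \sqrt{11}$ ($o = \sqrt{26 + 18} = \sqrt{44} = 2 \sqrt{11} \approx 6.6332$)
$s = -225 + 2 \sqrt{11}$ ($s = \left(-15\right) 15 + 2 \sqrt{11} = -225 + 2 \sqrt{11} \approx -218.37$)
$\left(127 + s\right) \left(-406 + 65\right) = \left(127 - \left(225 - 2 \sqrt{11}\right)\right) \left(-406 + 65\right) = \left(-98 + 2 \sqrt{11}\right) \left(-341\right) = 33418 - 682 \sqrt{11}$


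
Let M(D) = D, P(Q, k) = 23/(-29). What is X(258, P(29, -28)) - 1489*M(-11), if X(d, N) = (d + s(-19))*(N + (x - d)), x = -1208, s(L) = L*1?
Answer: -9691352/29 ≈ -3.3418e+5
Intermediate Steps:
P(Q, k) = -23/29 (P(Q, k) = 23*(-1/29) = -23/29)
s(L) = L
X(d, N) = (-19 + d)*(-1208 + N - d) (X(d, N) = (d - 19)*(N + (-1208 - d)) = (-19 + d)*(-1208 + N - d))
X(258, P(29, -28)) - 1489*M(-11) = (22952 - 1*258² - 1189*258 - 19*(-23/29) - 23/29*258) - 1489*(-11) = (22952 - 1*66564 - 306762 + 437/29 - 5934/29) + 16379 = (22952 - 66564 - 306762 + 437/29 - 5934/29) + 16379 = -10166343/29 + 16379 = -9691352/29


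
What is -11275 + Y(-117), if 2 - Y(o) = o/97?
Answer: -1093364/97 ≈ -11272.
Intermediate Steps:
Y(o) = 2 - o/97
-11275 + Y(-117) = -11275 + (2 - 1/97*(-117)) = -11275 + (2 + 117/97) = -11275 + 311/97 = -1093364/97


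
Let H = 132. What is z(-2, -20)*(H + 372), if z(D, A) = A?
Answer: -10080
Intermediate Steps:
z(-2, -20)*(H + 372) = -20*(132 + 372) = -20*504 = -10080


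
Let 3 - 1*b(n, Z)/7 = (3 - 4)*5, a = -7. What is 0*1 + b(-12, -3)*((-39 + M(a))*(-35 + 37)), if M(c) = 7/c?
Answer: -4480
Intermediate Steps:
b(n, Z) = 56 (b(n, Z) = 21 - 7*(3 - 4)*5 = 21 - (-7)*5 = 21 - 7*(-5) = 21 + 35 = 56)
0*1 + b(-12, -3)*((-39 + M(a))*(-35 + 37)) = 0*1 + 56*((-39 + 7/(-7))*(-35 + 37)) = 0 + 56*((-39 + 7*(-1/7))*2) = 0 + 56*((-39 - 1)*2) = 0 + 56*(-40*2) = 0 + 56*(-80) = 0 - 4480 = -4480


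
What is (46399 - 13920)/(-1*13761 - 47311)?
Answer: -32479/61072 ≈ -0.53181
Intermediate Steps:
(46399 - 13920)/(-1*13761 - 47311) = 32479/(-13761 - 47311) = 32479/(-61072) = 32479*(-1/61072) = -32479/61072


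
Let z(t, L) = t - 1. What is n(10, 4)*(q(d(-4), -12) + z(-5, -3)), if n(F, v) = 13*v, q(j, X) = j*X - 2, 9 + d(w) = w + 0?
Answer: 7696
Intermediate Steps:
z(t, L) = -1 + t
d(w) = -9 + w (d(w) = -9 + (w + 0) = -9 + w)
q(j, X) = -2 + X*j (q(j, X) = X*j - 2 = -2 + X*j)
n(10, 4)*(q(d(-4), -12) + z(-5, -3)) = (13*4)*((-2 - 12*(-9 - 4)) + (-1 - 5)) = 52*((-2 - 12*(-13)) - 6) = 52*((-2 + 156) - 6) = 52*(154 - 6) = 52*148 = 7696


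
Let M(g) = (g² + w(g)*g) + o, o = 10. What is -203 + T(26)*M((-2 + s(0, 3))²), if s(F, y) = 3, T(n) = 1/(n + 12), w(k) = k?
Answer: -3851/19 ≈ -202.68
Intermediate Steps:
T(n) = 1/(12 + n)
M(g) = 10 + 2*g² (M(g) = (g² + g*g) + 10 = (g² + g²) + 10 = 2*g² + 10 = 10 + 2*g²)
-203 + T(26)*M((-2 + s(0, 3))²) = -203 + (10 + 2*((-2 + 3)²)²)/(12 + 26) = -203 + (10 + 2*(1²)²)/38 = -203 + (10 + 2*1²)/38 = -203 + (10 + 2*1)/38 = -203 + (10 + 2)/38 = -203 + (1/38)*12 = -203 + 6/19 = -3851/19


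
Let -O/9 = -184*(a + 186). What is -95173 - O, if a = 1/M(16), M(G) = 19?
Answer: -7662247/19 ≈ -4.0328e+5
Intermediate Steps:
a = 1/19 ≈ 0.052632
O = 5853960/19 (O = -(-1656)*(1/19 + 186) = -(-1656)*3535/19 = -9*(-650440/19) = 5853960/19 ≈ 3.0810e+5)
-95173 - O = -95173 - 1*5853960/19 = -95173 - 5853960/19 = -7662247/19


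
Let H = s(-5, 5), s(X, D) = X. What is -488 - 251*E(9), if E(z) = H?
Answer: 767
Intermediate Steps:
H = -5
E(z) = -5
-488 - 251*E(9) = -488 - 251*(-5) = -488 + 1255 = 767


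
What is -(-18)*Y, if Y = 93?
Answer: 1674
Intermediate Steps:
-(-18)*Y = -(-18)*93 = -1*(-1674) = 1674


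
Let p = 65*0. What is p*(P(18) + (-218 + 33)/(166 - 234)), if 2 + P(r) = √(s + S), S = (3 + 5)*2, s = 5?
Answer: 0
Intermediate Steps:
p = 0
S = 16 (S = 8*2 = 16)
P(r) = -2 + √21 (P(r) = -2 + √(5 + 16) = -2 + √21)
p*(P(18) + (-218 + 33)/(166 - 234)) = 0*((-2 + √21) + (-218 + 33)/(166 - 234)) = 0*((-2 + √21) - 185/(-68)) = 0*((-2 + √21) - 185*(-1/68)) = 0*((-2 + √21) + 185/68) = 0*(49/68 + √21) = 0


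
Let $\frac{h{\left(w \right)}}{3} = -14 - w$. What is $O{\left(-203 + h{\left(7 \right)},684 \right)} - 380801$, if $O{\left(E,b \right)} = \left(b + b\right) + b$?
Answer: $-378749$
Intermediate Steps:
$h{\left(w \right)} = -42 - 3 w$ ($h{\left(w \right)} = 3 \left(-14 - w\right) = -42 - 3 w$)
$O{\left(E,b \right)} = 3 b$ ($O{\left(E,b \right)} = 2 b + b = 3 b$)
$O{\left(-203 + h{\left(7 \right)},684 \right)} - 380801 = 3 \cdot 684 - 380801 = 2052 - 380801 = -378749$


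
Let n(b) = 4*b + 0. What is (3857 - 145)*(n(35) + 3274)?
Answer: 12672768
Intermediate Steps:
n(b) = 4*b
(3857 - 145)*(n(35) + 3274) = (3857 - 145)*(4*35 + 3274) = 3712*(140 + 3274) = 3712*3414 = 12672768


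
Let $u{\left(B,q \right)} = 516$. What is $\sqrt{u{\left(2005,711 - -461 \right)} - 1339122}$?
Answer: $9 i \sqrt{16526} \approx 1157.0 i$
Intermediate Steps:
$\sqrt{u{\left(2005,711 - -461 \right)} - 1339122} = \sqrt{516 - 1339122} = \sqrt{-1338606} = 9 i \sqrt{16526}$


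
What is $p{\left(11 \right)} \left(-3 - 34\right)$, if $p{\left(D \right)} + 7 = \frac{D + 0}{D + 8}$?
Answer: $\frac{4514}{19} \approx 237.58$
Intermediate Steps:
$p{\left(D \right)} = -7 + \frac{D}{8 + D}$ ($p{\left(D \right)} = -7 + \frac{D + 0}{D + 8} = -7 + \frac{D}{8 + D}$)
$p{\left(11 \right)} \left(-3 - 34\right) = \frac{2 \left(-28 - 33\right)}{8 + 11} \left(-3 - 34\right) = \frac{2 \left(-28 - 33\right)}{19} \left(-37\right) = 2 \cdot \frac{1}{19} \left(-61\right) \left(-37\right) = \left(- \frac{122}{19}\right) \left(-37\right) = \frac{4514}{19}$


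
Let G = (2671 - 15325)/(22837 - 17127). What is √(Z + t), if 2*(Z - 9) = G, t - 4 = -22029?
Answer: I*√717847992770/5710 ≈ 148.38*I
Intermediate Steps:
t = -22025 (t = 4 - 22029 = -22025)
G = -6327/2855 (G = -12654/5710 = -12654*1/5710 = -6327/2855 ≈ -2.2161)
Z = 45063/5710 (Z = 9 + (½)*(-6327/2855) = 9 - 6327/5710 = 45063/5710 ≈ 7.8919)
√(Z + t) = √(45063/5710 - 22025) = √(-125717687/5710) = I*√717847992770/5710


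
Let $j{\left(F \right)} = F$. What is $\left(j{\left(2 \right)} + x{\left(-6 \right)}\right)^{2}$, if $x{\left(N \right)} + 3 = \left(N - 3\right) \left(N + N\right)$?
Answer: $11449$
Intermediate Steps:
$x{\left(N \right)} = -3 + 2 N \left(-3 + N\right)$ ($x{\left(N \right)} = -3 + \left(N - 3\right) \left(N + N\right) = -3 + \left(-3 + N\right) 2 N = -3 + 2 N \left(-3 + N\right)$)
$\left(j{\left(2 \right)} + x{\left(-6 \right)}\right)^{2} = \left(2 - \left(-33 - 72\right)\right)^{2} = \left(2 + \left(-3 + 36 + 2 \cdot 36\right)\right)^{2} = \left(2 + \left(-3 + 36 + 72\right)\right)^{2} = \left(2 + 105\right)^{2} = 107^{2} = 11449$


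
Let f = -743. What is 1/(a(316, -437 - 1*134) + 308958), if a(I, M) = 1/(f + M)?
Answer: 1314/405970811 ≈ 3.2367e-6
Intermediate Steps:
a(I, M) = 1/(-743 + M)
1/(a(316, -437 - 1*134) + 308958) = 1/(1/(-743 + (-437 - 1*134)) + 308958) = 1/(1/(-743 + (-437 - 134)) + 308958) = 1/(1/(-743 - 571) + 308958) = 1/(1/(-1314) + 308958) = 1/(-1/1314 + 308958) = 1/(405970811/1314) = 1314/405970811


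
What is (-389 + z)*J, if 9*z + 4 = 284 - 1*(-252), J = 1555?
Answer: -4616795/9 ≈ -5.1298e+5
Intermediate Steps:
z = 532/9 (z = -4/9 + (284 - 1*(-252))/9 = -4/9 + (284 + 252)/9 = -4/9 + (⅑)*536 = -4/9 + 536/9 = 532/9 ≈ 59.111)
(-389 + z)*J = (-389 + 532/9)*1555 = -2969/9*1555 = -4616795/9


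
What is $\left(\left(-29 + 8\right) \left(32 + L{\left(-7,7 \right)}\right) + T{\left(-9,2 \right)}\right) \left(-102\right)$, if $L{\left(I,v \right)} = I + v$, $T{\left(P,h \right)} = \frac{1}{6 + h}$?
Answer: $\frac{274125}{4} \approx 68531.0$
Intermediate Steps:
$\left(\left(-29 + 8\right) \left(32 + L{\left(-7,7 \right)}\right) + T{\left(-9,2 \right)}\right) \left(-102\right) = \left(\left(-29 + 8\right) \left(32 + \left(-7 + 7\right)\right) + \frac{1}{6 + 2}\right) \left(-102\right) = \left(- 21 \left(32 + 0\right) + \frac{1}{8}\right) \left(-102\right) = \left(\left(-21\right) 32 + \frac{1}{8}\right) \left(-102\right) = \left(-672 + \frac{1}{8}\right) \left(-102\right) = \left(- \frac{5375}{8}\right) \left(-102\right) = \frac{274125}{4}$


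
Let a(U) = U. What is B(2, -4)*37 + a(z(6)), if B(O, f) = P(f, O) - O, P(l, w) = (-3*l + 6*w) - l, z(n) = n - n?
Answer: 962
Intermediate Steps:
z(n) = 0
P(l, w) = -4*l + 6*w
B(O, f) = -4*f + 5*O (B(O, f) = (-4*f + 6*O) - O = -4*f + 5*O)
B(2, -4)*37 + a(z(6)) = (-4*(-4) + 5*2)*37 + 0 = (16 + 10)*37 + 0 = 26*37 + 0 = 962 + 0 = 962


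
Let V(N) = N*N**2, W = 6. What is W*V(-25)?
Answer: -93750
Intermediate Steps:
V(N) = N**3
W*V(-25) = 6*(-25)**3 = 6*(-15625) = -93750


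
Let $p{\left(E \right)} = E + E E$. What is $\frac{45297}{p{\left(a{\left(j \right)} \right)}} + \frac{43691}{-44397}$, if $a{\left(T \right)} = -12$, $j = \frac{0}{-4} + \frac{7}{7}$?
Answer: $\frac{668427899}{1953468} \approx 342.17$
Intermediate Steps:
$j = 1$ ($j = 0 \left(- \frac{1}{4}\right) + 7 \cdot \frac{1}{7} = 0 + 1 = 1$)
$p{\left(E \right)} = E + E^{2}$
$\frac{45297}{p{\left(a{\left(j \right)} \right)}} + \frac{43691}{-44397} = \frac{45297}{\left(-12\right) \left(1 - 12\right)} + \frac{43691}{-44397} = \frac{45297}{\left(-12\right) \left(-11\right)} + 43691 \left(- \frac{1}{44397}\right) = \frac{45297}{132} - \frac{43691}{44397} = 45297 \cdot \frac{1}{132} - \frac{43691}{44397} = \frac{15099}{44} - \frac{43691}{44397} = \frac{668427899}{1953468}$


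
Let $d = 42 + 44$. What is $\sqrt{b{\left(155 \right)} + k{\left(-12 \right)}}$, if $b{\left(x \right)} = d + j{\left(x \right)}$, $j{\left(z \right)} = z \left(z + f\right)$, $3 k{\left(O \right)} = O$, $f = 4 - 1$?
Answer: $2 \sqrt{6143} \approx 156.75$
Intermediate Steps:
$f = 3$ ($f = 4 - 1 = 3$)
$k{\left(O \right)} = \frac{O}{3}$
$j{\left(z \right)} = z \left(3 + z\right)$ ($j{\left(z \right)} = z \left(z + 3\right) = z \left(3 + z\right)$)
$d = 86$
$b{\left(x \right)} = 86 + x \left(3 + x\right)$
$\sqrt{b{\left(155 \right)} + k{\left(-12 \right)}} = \sqrt{\left(86 + 155 \left(3 + 155\right)\right) + \frac{1}{3} \left(-12\right)} = \sqrt{\left(86 + 155 \cdot 158\right) - 4} = \sqrt{\left(86 + 24490\right) - 4} = \sqrt{24576 - 4} = \sqrt{24572} = 2 \sqrt{6143}$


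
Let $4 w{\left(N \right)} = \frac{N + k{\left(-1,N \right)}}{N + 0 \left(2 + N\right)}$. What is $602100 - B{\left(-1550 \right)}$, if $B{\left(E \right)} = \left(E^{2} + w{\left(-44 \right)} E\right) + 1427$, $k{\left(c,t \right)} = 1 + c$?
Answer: $- \frac{3602879}{2} \approx -1.8014 \cdot 10^{6}$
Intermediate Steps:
$w{\left(N \right)} = \frac{1}{4}$ ($w{\left(N \right)} = \frac{\left(N + \left(1 - 1\right)\right) \frac{1}{N + 0 \left(2 + N\right)}}{4} = \frac{\left(N + 0\right) \frac{1}{N + 0}}{4} = \frac{N \frac{1}{N}}{4} = \frac{1}{4} \cdot 1 = \frac{1}{4}$)
$B{\left(E \right)} = 1427 + E^{2} + \frac{E}{4}$ ($B{\left(E \right)} = \left(E^{2} + \frac{E}{4}\right) + 1427 = 1427 + E^{2} + \frac{E}{4}$)
$602100 - B{\left(-1550 \right)} = 602100 - \left(1427 + \left(-1550\right)^{2} + \frac{1}{4} \left(-1550\right)\right) = 602100 - \left(1427 + 2402500 - \frac{775}{2}\right) = 602100 - \frac{4807079}{2} = - \frac{3602879}{2}$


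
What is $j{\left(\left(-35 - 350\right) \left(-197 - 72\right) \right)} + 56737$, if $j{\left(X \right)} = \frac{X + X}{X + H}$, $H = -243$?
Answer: $\frac{2931193722}{51661} \approx 56739.0$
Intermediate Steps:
$j{\left(X \right)} = \frac{2 X}{-243 + X}$ ($j{\left(X \right)} = \frac{X + X}{X - 243} = \frac{2 X}{-243 + X}$)
$j{\left(\left(-35 - 350\right) \left(-197 - 72\right) \right)} + 56737 = \frac{2 \left(-35 - 350\right) \left(-197 - 72\right)}{-243 + \left(-35 - 350\right) \left(-197 - 72\right)} + 56737 = \frac{2 \left(\left(-385\right) \left(-269\right)\right)}{-243 - -103565} + 56737 = 2 \cdot 103565 \frac{1}{-243 + 103565} + 56737 = 2 \cdot 103565 \cdot \frac{1}{103322} + 56737 = \frac{103565}{51661} + 56737 = \frac{2931193722}{51661}$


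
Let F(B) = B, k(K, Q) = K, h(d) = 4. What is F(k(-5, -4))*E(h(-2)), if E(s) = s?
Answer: -20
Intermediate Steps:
F(k(-5, -4))*E(h(-2)) = -5*4 = -20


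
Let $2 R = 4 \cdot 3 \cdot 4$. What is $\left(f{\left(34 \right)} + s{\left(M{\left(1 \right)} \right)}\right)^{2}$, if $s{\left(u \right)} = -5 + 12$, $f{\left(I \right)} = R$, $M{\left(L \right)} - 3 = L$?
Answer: $961$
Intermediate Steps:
$M{\left(L \right)} = 3 + L$
$R = 24$ ($R = \frac{4 \cdot 3 \cdot 4}{2} = \frac{12 \cdot 4}{2} = \frac{1}{2} \cdot 48 = 24$)
$f{\left(I \right)} = 24$
$s{\left(u \right)} = 7$
$\left(f{\left(34 \right)} + s{\left(M{\left(1 \right)} \right)}\right)^{2} = \left(24 + 7\right)^{2} = 31^{2} = 961$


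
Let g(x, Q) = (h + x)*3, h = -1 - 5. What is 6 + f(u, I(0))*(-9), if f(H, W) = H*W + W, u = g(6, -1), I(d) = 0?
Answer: 6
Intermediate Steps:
h = -6
g(x, Q) = -18 + 3*x (g(x, Q) = (-6 + x)*3 = -18 + 3*x)
u = 0 (u = -18 + 3*6 = -18 + 18 = 0)
f(H, W) = W + H*W
6 + f(u, I(0))*(-9) = 6 + (0*(1 + 0))*(-9) = 6 + (0*1)*(-9) = 6 + 0*(-9) = 6 + 0 = 6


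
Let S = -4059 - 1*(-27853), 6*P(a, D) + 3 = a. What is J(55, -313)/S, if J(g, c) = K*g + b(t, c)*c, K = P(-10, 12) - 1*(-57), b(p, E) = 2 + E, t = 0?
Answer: 602153/142764 ≈ 4.2178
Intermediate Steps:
P(a, D) = -½ + a/6
K = 329/6 (K = (-½ + (⅙)*(-10)) - 1*(-57) = (-½ - 5/3) + 57 = -13/6 + 57 = 329/6 ≈ 54.833)
J(g, c) = 329*g/6 + c*(2 + c) (J(g, c) = 329*g/6 + (2 + c)*c = 329*g/6 + c*(2 + c))
S = 23794 (S = -4059 + 27853 = 23794)
J(55, -313)/S = ((329/6)*55 - 313*(2 - 313))/23794 = (18095/6 - 313*(-311))*(1/23794) = (18095/6 + 97343)*(1/23794) = (602153/6)*(1/23794) = 602153/142764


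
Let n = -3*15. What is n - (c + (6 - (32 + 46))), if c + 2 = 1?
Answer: 28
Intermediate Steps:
n = -45
c = -1 (c = -2 + 1 = -1)
n - (c + (6 - (32 + 46))) = -45 - (-1 + (6 - (32 + 46))) = -45 - (-1 + (6 - 1*78)) = -45 - (-1 + (6 - 78)) = -45 - (-1 - 72) = -45 - 1*(-73) = -45 + 73 = 28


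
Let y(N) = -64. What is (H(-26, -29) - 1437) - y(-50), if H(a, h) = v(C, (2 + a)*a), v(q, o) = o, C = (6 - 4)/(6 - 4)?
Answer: -749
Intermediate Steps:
C = 1 (C = 2/2 = 2*(½) = 1)
H(a, h) = a*(2 + a) (H(a, h) = (2 + a)*a = a*(2 + a))
(H(-26, -29) - 1437) - y(-50) = (-26*(2 - 26) - 1437) - 1*(-64) = (-26*(-24) - 1437) + 64 = (624 - 1437) + 64 = -813 + 64 = -749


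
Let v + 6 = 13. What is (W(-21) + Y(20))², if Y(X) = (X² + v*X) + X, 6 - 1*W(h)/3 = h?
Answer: 410881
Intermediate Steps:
v = 7 (v = -6 + 13 = 7)
W(h) = 18 - 3*h
Y(X) = X² + 8*X (Y(X) = (X² + 7*X) + X = X² + 8*X)
(W(-21) + Y(20))² = ((18 - 3*(-21)) + 20*(8 + 20))² = ((18 + 63) + 20*28)² = (81 + 560)² = 641² = 410881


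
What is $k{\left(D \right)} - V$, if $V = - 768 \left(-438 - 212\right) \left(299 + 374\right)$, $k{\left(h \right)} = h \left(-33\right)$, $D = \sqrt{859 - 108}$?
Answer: $-335961600 - 33 \sqrt{751} \approx -3.3596 \cdot 10^{8}$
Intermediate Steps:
$D = \sqrt{751} \approx 27.404$
$k{\left(h \right)} = - 33 h$
$V = 335961600$ ($V = - 768 \left(\left(-650\right) 673\right) = \left(-768\right) \left(-437450\right) = 335961600$)
$k{\left(D \right)} - V = - 33 \sqrt{751} - 335961600 = -335961600 - 33 \sqrt{751}$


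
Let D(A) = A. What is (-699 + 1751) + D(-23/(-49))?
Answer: 51571/49 ≈ 1052.5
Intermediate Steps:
(-699 + 1751) + D(-23/(-49)) = (-699 + 1751) - 23/(-49) = 1052 - 23*(-1/49) = 1052 + 23/49 = 51571/49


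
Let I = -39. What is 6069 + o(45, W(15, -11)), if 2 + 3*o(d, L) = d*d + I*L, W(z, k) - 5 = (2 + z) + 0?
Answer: 19372/3 ≈ 6457.3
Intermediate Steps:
W(z, k) = 7 + z (W(z, k) = 5 + ((2 + z) + 0) = 5 + (2 + z) = 7 + z)
o(d, L) = -2/3 - 13*L + d**2/3 (o(d, L) = -2/3 + (d*d - 39*L)/3 = -2/3 + (d**2 - 39*L)/3 = -2/3 + (-13*L + d**2/3) = -2/3 - 13*L + d**2/3)
6069 + o(45, W(15, -11)) = 6069 + (-2/3 - 13*(7 + 15) + (1/3)*45**2) = 6069 + (-2/3 - 13*22 + (1/3)*2025) = 6069 + (-2/3 - 286 + 675) = 6069 + 1165/3 = 19372/3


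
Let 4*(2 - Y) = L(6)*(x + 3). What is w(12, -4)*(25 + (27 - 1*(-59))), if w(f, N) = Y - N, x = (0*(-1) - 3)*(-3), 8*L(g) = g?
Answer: 1665/4 ≈ 416.25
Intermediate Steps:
L(g) = g/8
x = 9 (x = (0 - 3)*(-3) = -3*(-3) = 9)
Y = -¼ (Y = 2 - (⅛)*6*(9 + 3)/4 = 2 - 3*12/16 = 2 - ¼*9 = 2 - 9/4 = -¼ ≈ -0.25000)
w(f, N) = -¼ - N
w(12, -4)*(25 + (27 - 1*(-59))) = (-¼ - 1*(-4))*(25 + (27 - 1*(-59))) = (-¼ + 4)*(25 + (27 + 59)) = 15*(25 + 86)/4 = (15/4)*111 = 1665/4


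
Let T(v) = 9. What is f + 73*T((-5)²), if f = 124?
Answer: 781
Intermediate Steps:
f + 73*T((-5)²) = 124 + 73*9 = 124 + 657 = 781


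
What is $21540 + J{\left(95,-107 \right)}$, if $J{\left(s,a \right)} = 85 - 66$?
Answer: $21559$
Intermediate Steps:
$J{\left(s,a \right)} = 19$ ($J{\left(s,a \right)} = 85 - 66 = 19$)
$21540 + J{\left(95,-107 \right)} = 21540 + 19 = 21559$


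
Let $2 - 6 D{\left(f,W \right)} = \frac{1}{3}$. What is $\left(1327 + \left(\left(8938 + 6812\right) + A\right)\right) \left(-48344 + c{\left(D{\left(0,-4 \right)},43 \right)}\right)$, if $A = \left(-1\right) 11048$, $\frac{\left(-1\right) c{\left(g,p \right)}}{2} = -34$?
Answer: $-291056004$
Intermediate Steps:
$D{\left(f,W \right)} = \frac{5}{18}$ ($D{\left(f,W \right)} = \frac{1}{3} - \frac{1}{6 \cdot 3} = \frac{1}{3} - \frac{1}{18} = \frac{5}{18}$)
$c{\left(g,p \right)} = 68$ ($c{\left(g,p \right)} = \left(-2\right) \left(-34\right) = 68$)
$A = -11048$
$\left(1327 + \left(\left(8938 + 6812\right) + A\right)\right) \left(-48344 + c{\left(D{\left(0,-4 \right)},43 \right)}\right) = \left(1327 + \left(\left(8938 + 6812\right) - 11048\right)\right) \left(-48344 + 68\right) = \left(1327 + \left(15750 - 11048\right)\right) \left(-48276\right) = \left(1327 + 4702\right) \left(-48276\right) = 6029 \left(-48276\right) = -291056004$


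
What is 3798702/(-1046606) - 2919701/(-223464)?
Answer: 1103451720539/116939381592 ≈ 9.4361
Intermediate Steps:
3798702/(-1046606) - 2919701/(-223464) = 3798702*(-1/1046606) - 2919701*(-1/223464) = -1899351/523303 + 2919701/223464 = 1103451720539/116939381592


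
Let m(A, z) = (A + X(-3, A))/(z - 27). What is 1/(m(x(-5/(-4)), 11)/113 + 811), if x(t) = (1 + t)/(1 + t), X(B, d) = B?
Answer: 904/733145 ≈ 0.0012330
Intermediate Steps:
x(t) = 1
m(A, z) = (-3 + A)/(-27 + z) (m(A, z) = (A - 3)/(z - 27) = (-3 + A)/(-27 + z))
1/(m(x(-5/(-4)), 11)/113 + 811) = 1/(((-3 + 1)/(-27 + 11))/113 + 811) = 1/((-2/(-16))*(1/113) + 811) = 1/(-1/16*(-2)*(1/113) + 811) = 1/((⅛)*(1/113) + 811) = 1/(1/904 + 811) = 1/(733145/904) = 904/733145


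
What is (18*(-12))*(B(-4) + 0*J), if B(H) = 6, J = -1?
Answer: -1296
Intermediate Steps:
(18*(-12))*(B(-4) + 0*J) = (18*(-12))*(6 + 0*(-1)) = -216*(6 + 0) = -216*6 = -1296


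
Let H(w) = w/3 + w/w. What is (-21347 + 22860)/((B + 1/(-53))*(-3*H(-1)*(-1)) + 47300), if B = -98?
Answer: 80189/2496510 ≈ 0.032120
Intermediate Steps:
H(w) = 1 + w/3 (H(w) = w*(⅓) + 1 = w/3 + 1 = 1 + w/3)
(-21347 + 22860)/((B + 1/(-53))*(-3*H(-1)*(-1)) + 47300) = (-21347 + 22860)/((-98 + 1/(-53))*(-3*(1 + (⅓)*(-1))*(-1)) + 47300) = 1513/((-98 - 1/53)*(-3*(1 - ⅓)*(-1)) + 47300) = 1513/(-5195*(-3*⅔)*(-1)/53 + 47300) = 1513/(-(-10390)*(-1)/53 + 47300) = 1513/(-5195/53*2 + 47300) = 1513/(-10390/53 + 47300) = 1513/(2496510/53) = 1513*(53/2496510) = 80189/2496510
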